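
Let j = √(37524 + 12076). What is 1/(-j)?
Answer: -√31/1240 ≈ -0.0044901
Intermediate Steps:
j = 40*√31 (j = √49600 = 40*√31 ≈ 222.71)
1/(-j) = 1/(-40*√31) = -√31/1240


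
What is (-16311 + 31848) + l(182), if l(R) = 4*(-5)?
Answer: 15517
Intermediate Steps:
l(R) = -20
(-16311 + 31848) + l(182) = (-16311 + 31848) - 20 = 15537 - 20 = 15517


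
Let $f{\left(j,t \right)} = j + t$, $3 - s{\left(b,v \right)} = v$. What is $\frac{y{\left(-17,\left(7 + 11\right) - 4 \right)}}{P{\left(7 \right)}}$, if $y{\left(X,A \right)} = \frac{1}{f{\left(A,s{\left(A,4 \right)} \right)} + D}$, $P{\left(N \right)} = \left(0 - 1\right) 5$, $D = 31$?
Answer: $- \frac{1}{220} \approx -0.0045455$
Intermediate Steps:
$s{\left(b,v \right)} = 3 - v$
$P{\left(N \right)} = -5$ ($P{\left(N \right)} = \left(-1\right) 5 = -5$)
$y{\left(X,A \right)} = \frac{1}{30 + A}$ ($y{\left(X,A \right)} = \frac{1}{\left(A + \left(3 - 4\right)\right) + 31} = \frac{1}{\left(A - 1\right) + 31} = \frac{1}{\left(-1 + A\right) + 31} = \frac{1}{30 + A}$)
$\frac{y{\left(-17,\left(7 + 11\right) - 4 \right)}}{P{\left(7 \right)}} = \frac{1}{\left(30 + \left(\left(7 + 11\right) - 4\right)\right) \left(-5\right)} = \frac{1}{30 + \left(18 - 4\right)} \left(- \frac{1}{5}\right) = \frac{1}{30 + 14} \left(- \frac{1}{5}\right) = \frac{1}{44} \left(- \frac{1}{5}\right) = - \frac{1}{220}$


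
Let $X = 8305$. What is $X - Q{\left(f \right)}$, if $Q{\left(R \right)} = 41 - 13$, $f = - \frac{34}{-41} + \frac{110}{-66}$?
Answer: $8277$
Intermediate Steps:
$f = - \frac{103}{123}$ ($f = \left(-34\right) \left(- \frac{1}{41}\right) + 110 \left(- \frac{1}{66}\right) = \frac{34}{41} - \frac{5}{3} = - \frac{103}{123} \approx -0.8374$)
$Q{\left(R \right)} = 28$
$X - Q{\left(f \right)} = 8305 - 28 = 8277$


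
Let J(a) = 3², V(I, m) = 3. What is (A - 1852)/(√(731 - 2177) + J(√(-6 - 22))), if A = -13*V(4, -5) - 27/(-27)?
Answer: -5670/509 + 630*I*√1446/509 ≈ -11.139 + 47.066*I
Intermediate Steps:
A = -38 (A = -13*3 - 27/(-27) = -39 - 27*(-1/27) = -39 + 1 = -38)
J(a) = 9
(A - 1852)/(√(731 - 2177) + J(√(-6 - 22))) = (-38 - 1852)/(√(731 - 2177) + 9) = -1890/(√(-1446) + 9) = -1890/(I*√1446 + 9) = -1890/(9 + I*√1446)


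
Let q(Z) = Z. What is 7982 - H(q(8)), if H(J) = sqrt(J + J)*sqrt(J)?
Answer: 7982 - 8*sqrt(2) ≈ 7970.7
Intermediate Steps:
H(J) = J*sqrt(2) (H(J) = sqrt(2*J)*sqrt(J) = (sqrt(2)*sqrt(J))*sqrt(J) = J*sqrt(2))
7982 - H(q(8)) = 7982 - 8*sqrt(2)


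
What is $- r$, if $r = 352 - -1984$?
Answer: $-2336$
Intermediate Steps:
$r = 2336$ ($r = 352 + 1984 = 2336$)
$- r = \left(-1\right) 2336 = -2336$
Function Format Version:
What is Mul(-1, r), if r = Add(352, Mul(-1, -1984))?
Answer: -2336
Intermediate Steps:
r = 2336 (r = Add(352, 1984) = 2336)
Mul(-1, r) = Mul(-1, 2336) = -2336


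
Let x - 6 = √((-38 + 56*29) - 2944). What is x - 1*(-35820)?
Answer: 35826 + I*√1358 ≈ 35826.0 + 36.851*I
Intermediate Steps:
x = 6 + I*√1358 (x = 6 + √((-38 + 56*29) - 2944) = 6 + √((-38 + 1624) - 2944) = 6 + √(1586 - 2944) = 6 + √(-1358) = 6 + I*√1358 ≈ 6.0 + 36.851*I)
x - 1*(-35820) = (6 + I*√1358) - 1*(-35820) = (6 + I*√1358) + 35820 = 35826 + I*√1358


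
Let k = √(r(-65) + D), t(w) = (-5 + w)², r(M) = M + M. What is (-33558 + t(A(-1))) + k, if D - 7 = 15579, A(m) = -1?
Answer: -33522 + 4*√966 ≈ -33398.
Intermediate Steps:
r(M) = 2*M
D = 15586 (D = 7 + 15579 = 15586)
k = 4*√966 (k = √(2*(-65) + 15586) = √(-130 + 15586) = √15456 = 4*√966 ≈ 124.32)
(-33558 + t(A(-1))) + k = (-33558 + (-5 - 1)²) + 4*√966 = (-33558 + (-6)²) + 4*√966 = (-33558 + 36) + 4*√966 = -33522 + 4*√966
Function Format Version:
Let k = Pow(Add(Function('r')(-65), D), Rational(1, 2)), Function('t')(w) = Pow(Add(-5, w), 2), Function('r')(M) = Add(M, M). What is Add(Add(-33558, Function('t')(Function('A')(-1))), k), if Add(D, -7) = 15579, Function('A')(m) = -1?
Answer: Add(-33522, Mul(4, Pow(966, Rational(1, 2)))) ≈ -33398.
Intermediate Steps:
Function('r')(M) = Mul(2, M)
D = 15586 (D = Add(7, 15579) = 15586)
k = Mul(4, Pow(966, Rational(1, 2))) (k = Pow(Add(Mul(2, -65), 15586), Rational(1, 2)) = Pow(Add(-130, 15586), Rational(1, 2)) = Pow(15456, Rational(1, 2)) = Mul(4, Pow(966, Rational(1, 2))) ≈ 124.32)
Add(Add(-33558, Function('t')(Function('A')(-1))), k) = Add(Add(-33558, Pow(Add(-5, -1), 2)), Mul(4, Pow(966, Rational(1, 2)))) = Add(Add(-33558, Pow(-6, 2)), Mul(4, Pow(966, Rational(1, 2)))) = Add(Add(-33558, 36), Mul(4, Pow(966, Rational(1, 2)))) = Add(-33522, Mul(4, Pow(966, Rational(1, 2))))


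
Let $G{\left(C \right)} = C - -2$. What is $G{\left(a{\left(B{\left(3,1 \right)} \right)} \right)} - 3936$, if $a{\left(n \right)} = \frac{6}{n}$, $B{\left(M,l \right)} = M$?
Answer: $-3932$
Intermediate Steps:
$G{\left(C \right)} = 2 + C$ ($G{\left(C \right)} = C + 2 = 2 + C$)
$G{\left(a{\left(B{\left(3,1 \right)} \right)} \right)} - 3936 = \left(2 + \frac{6}{3}\right) - 3936 = \left(2 + 6 \cdot \frac{1}{3}\right) - 3936 = \left(2 + 2\right) - 3936 = 4 - 3936 = -3932$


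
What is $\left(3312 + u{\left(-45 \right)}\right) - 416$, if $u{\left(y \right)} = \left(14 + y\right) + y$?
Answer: $2820$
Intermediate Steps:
$u{\left(y \right)} = 14 + 2 y$
$\left(3312 + u{\left(-45 \right)}\right) - 416 = \left(3312 + \left(14 + 2 \left(-45\right)\right)\right) - 416 = \left(3312 + \left(14 - 90\right)\right) - 416 = \left(3312 - 76\right) - 416 = 3236 - 416 = 2820$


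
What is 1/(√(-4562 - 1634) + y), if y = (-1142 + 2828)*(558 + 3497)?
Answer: 3418365/23370438549548 - I*√1549/23370438549548 ≈ 1.4627e-7 - 1.6841e-12*I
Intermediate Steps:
y = 6836730 (y = 1686*4055 = 6836730)
1/(√(-4562 - 1634) + y) = 1/(√(-4562 - 1634) + 6836730) = 1/(√(-6196) + 6836730) = 1/(2*I*√1549 + 6836730) = 1/(6836730 + 2*I*√1549)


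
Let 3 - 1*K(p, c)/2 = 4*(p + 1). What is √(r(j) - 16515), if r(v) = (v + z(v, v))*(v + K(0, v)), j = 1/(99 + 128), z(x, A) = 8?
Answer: 2*I*√212956134/227 ≈ 128.57*I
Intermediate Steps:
j = 1/227 ≈ 0.0044053
K(p, c) = -2 - 8*p (K(p, c) = 6 - 8*(p + 1) = 6 - 8*(1 + p) = 6 - 2*(4 + 4*p) = 6 + (-8 - 8*p) = -2 - 8*p)
r(v) = (-2 + v)*(8 + v) (r(v) = (v + 8)*(v + (-2 - 8*0)) = (8 + v)*(v + (-2 + 0)) = (8 + v)*(v - 2) = (8 + v)*(-2 + v) = (-2 + v)*(8 + v))
√(r(j) - 16515) = √((-16 + (1/227)² + 6*(1/227)) - 16515) = √((-16 + 1/51529 + 6/227) - 16515) = √(-823101/51529 - 16515) = √(-851824536/51529) = 2*I*√212956134/227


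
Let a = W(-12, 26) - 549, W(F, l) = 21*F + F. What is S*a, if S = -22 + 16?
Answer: 4878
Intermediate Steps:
W(F, l) = 22*F
a = -813 (a = 22*(-12) - 549 = -264 - 549 = -813)
S = -6
S*a = -6*(-813) = 4878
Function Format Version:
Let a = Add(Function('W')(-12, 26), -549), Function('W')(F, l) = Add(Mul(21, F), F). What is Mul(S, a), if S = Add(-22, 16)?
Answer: 4878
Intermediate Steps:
Function('W')(F, l) = Mul(22, F)
a = -813 (a = Add(Mul(22, -12), -549) = Add(-264, -549) = -813)
S = -6
Mul(S, a) = Mul(-6, -813) = 4878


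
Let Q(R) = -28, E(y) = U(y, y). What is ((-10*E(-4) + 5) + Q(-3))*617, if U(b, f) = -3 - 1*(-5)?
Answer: -26531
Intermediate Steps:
U(b, f) = 2 (U(b, f) = -3 + 5 = 2)
E(y) = 2
((-10*E(-4) + 5) + Q(-3))*617 = ((-10*2 + 5) - 28)*617 = ((-20 + 5) - 28)*617 = (-15 - 28)*617 = -43*617 = -26531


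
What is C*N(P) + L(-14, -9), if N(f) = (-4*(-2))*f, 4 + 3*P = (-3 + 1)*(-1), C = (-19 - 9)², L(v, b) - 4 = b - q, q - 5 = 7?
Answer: -12595/3 ≈ -4198.3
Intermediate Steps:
q = 12 (q = 5 + 7 = 12)
L(v, b) = -8 + b (L(v, b) = 4 + (b - 1*12) = 4 + (b - 12) = 4 + (-12 + b) = -8 + b)
C = 784 (C = (-28)² = 784)
P = -⅔ (P = -4/3 + ((-3 + 1)*(-1))/3 = -4/3 + (-2*(-1))/3 = -4/3 + (⅓)*2 = -4/3 + ⅔ = -⅔ ≈ -0.66667)
N(f) = 8*f
C*N(P) + L(-14, -9) = 784*(8*(-⅔)) + (-8 - 9) = 784*(-16/3) - 17 = -12544/3 - 17 = -12595/3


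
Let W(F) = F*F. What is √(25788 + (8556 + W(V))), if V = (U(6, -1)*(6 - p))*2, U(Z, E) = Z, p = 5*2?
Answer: 6*√1018 ≈ 191.44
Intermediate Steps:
p = 10
V = -48 (V = (6*(6 - 1*10))*2 = (6*(6 - 10))*2 = (6*(-4))*2 = -24*2 = -48)
W(F) = F²
√(25788 + (8556 + W(V))) = √(25788 + (8556 + (-48)²)) = √(25788 + (8556 + 2304)) = √(25788 + 10860) = √36648 = 6*√1018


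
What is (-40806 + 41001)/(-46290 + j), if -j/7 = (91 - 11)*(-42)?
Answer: -13/1518 ≈ -0.0085639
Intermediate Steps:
j = 23520 (j = -7*(91 - 11)*(-42) = -560*(-42) = -7*(-3360) = 23520)
(-40806 + 41001)/(-46290 + j) = (-40806 + 41001)/(-46290 + 23520) = 195/(-22770) = 195*(-1/22770) = -13/1518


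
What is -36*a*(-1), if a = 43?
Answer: 1548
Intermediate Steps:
-36*a*(-1) = -36*43*(-1) = -1548*(-1) = 1548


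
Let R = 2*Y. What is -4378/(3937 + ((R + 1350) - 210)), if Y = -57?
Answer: -4378/4963 ≈ -0.88213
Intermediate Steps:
R = -114 (R = 2*(-57) = -114)
-4378/(3937 + ((R + 1350) - 210)) = -4378/(3937 + ((-114 + 1350) - 210)) = -4378/(3937 + (1236 - 210)) = -4378/(3937 + 1026) = -4378/4963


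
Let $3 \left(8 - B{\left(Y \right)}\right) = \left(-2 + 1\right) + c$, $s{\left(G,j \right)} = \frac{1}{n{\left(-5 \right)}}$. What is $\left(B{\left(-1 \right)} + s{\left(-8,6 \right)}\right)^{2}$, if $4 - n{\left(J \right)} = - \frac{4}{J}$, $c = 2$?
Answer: $\frac{146689}{2304} \approx 63.667$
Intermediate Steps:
$n{\left(J \right)} = 4 + \frac{4}{J}$ ($n{\left(J \right)} = 4 - - \frac{4}{J} = 4 + \frac{4}{J}$)
$s{\left(G,j \right)} = \frac{5}{16}$ ($s{\left(G,j \right)} = \frac{1}{4 + \frac{4}{-5}} = \frac{1}{4 + 4 \left(- \frac{1}{5}\right)} = \frac{1}{4 - \frac{4}{5}} = \frac{1}{\frac{16}{5}} = \frac{5}{16}$)
$B{\left(Y \right)} = \frac{23}{3}$ ($B{\left(Y \right)} = 8 - \frac{\left(-2 + 1\right) + 2}{3} = 8 - \frac{-1 + 2}{3} = 8 - \frac{1}{3} = \frac{23}{3}$)
$\left(B{\left(-1 \right)} + s{\left(-8,6 \right)}\right)^{2} = \left(\frac{23}{3} + \frac{5}{16}\right)^{2} = \left(\frac{383}{48}\right)^{2} = \frac{146689}{2304}$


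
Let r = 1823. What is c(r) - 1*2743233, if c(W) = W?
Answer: -2741410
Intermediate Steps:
c(r) - 1*2743233 = 1823 - 1*2743233 = 1823 - 2743233 = -2741410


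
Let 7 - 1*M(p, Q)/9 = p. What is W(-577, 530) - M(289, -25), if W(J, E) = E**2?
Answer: 283438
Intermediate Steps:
M(p, Q) = 63 - 9*p
W(-577, 530) - M(289, -25) = 530**2 - (63 - 9*289) = 280900 - (63 - 2601) = 280900 - 1*(-2538) = 280900 + 2538 = 283438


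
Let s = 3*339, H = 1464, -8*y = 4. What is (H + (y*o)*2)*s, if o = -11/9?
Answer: 1490131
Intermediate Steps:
y = -1/2 (y = -1/8*4 = -1/2 ≈ -0.50000)
s = 1017
o = -11/9 (o = -11*1/9 = -11/9 ≈ -1.2222)
(H + (y*o)*2)*s = (1464 - 1/2*(-11/9)*2)*1017 = (1464 + (11/18)*2)*1017 = (1464 + 11/9)*1017 = (13187/9)*1017 = 1490131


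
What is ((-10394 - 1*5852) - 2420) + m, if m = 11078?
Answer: -7588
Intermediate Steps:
((-10394 - 1*5852) - 2420) + m = ((-10394 - 1*5852) - 2420) + 11078 = ((-10394 - 5852) - 2420) + 11078 = (-16246 - 2420) + 11078 = -18666 + 11078 = -7588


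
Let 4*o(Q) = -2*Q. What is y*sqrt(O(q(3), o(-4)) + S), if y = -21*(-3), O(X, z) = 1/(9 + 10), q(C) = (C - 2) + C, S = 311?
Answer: 63*sqrt(112290)/19 ≈ 1111.1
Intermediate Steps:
q(C) = -2 + 2*C (q(C) = (-2 + C) + C = -2 + 2*C)
o(Q) = -Q/2 (o(Q) = (-2*Q)/4 = -Q/2)
O(X, z) = 1/19
y = 63
y*sqrt(O(q(3), o(-4)) + S) = 63*sqrt(1/19 + 311) = 63*sqrt(5910/19) = 63*(sqrt(112290)/19) = 63*sqrt(112290)/19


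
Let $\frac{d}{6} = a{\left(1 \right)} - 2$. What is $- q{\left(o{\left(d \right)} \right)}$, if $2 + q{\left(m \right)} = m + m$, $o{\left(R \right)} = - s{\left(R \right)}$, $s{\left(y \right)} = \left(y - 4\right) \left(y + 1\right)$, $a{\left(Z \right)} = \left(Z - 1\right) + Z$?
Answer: $102$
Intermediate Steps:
$a{\left(Z \right)} = -1 + 2 Z$ ($a{\left(Z \right)} = \left(-1 + Z\right) + Z = -1 + 2 Z$)
$s{\left(y \right)} = \left(1 + y\right) \left(-4 + y\right)$ ($s{\left(y \right)} = \left(-4 + y\right) \left(1 + y\right) = \left(1 + y\right) \left(-4 + y\right)$)
$d = -6$ ($d = 6 \left(\left(-1 + 2 \cdot 1\right) - 2\right) = 6 \left(\left(-1 + 2\right) - 2\right) = 6 \left(1 - 2\right) = 6 \left(-1\right) = -6$)
$o{\left(R \right)} = 4 - R^{2} + 3 R$ ($o{\left(R \right)} = - (-4 + R^{2} - 3 R) = 4 - R^{2} + 3 R$)
$q{\left(m \right)} = -2 + 2 m$ ($q{\left(m \right)} = -2 + \left(m + m\right) = -2 + 2 m$)
$- q{\left(o{\left(d \right)} \right)} = - (-2 + 2 \left(4 - \left(-6\right)^{2} + 3 \left(-6\right)\right)) = - (-2 + 2 \left(4 - 36 - 18\right)) = - (-2 + 2 \left(-50\right)) = - (-2 - 100) = \left(-1\right) \left(-102\right) = 102$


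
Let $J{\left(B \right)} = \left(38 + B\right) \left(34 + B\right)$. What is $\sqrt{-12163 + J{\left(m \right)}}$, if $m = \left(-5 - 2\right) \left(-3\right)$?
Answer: $7 i \sqrt{182} \approx 94.435 i$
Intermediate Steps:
$m = 21$ ($m = \left(-7\right) \left(-3\right) = 21$)
$J{\left(B \right)} = \left(34 + B\right) \left(38 + B\right)$
$\sqrt{-12163 + J{\left(m \right)}} = \sqrt{-12163 + \left(1292 + 21^{2} + 72 \cdot 21\right)} = \sqrt{-12163 + \left(1292 + 441 + 1512\right)} = \sqrt{-12163 + 3245} = \sqrt{-8918} = 7 i \sqrt{182}$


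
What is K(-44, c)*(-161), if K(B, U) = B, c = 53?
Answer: 7084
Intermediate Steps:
K(-44, c)*(-161) = -44*(-161) = 7084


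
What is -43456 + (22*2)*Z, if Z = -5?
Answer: -43676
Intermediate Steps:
-43456 + (22*2)*Z = -43456 + (22*2)*(-5) = -43456 + 44*(-5) = -43456 - 220 = -43676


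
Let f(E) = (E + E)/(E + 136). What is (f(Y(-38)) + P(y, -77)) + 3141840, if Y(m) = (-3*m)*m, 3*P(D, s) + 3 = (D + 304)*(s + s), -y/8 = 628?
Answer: 10649870951/3147 ≈ 3.3841e+6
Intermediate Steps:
y = -5024 (y = -8*628 = -5024)
P(D, s) = -1 + 2*s*(304 + D)/3 (P(D, s) = -1 + ((D + 304)*(s + s))/3 = -1 + ((304 + D)*(2*s))/3 = -1 + (2*s*(304 + D))/3 = -1 + 2*s*(304 + D)/3)
Y(m) = -3*m**2
f(E) = 2*E/(136 + E) (f(E) = (2*E)/(136 + E) = 2*E/(136 + E))
(f(Y(-38)) + P(y, -77)) + 3141840 = (2*(-3*(-38)**2)/(136 - 3*(-38)**2) + (-1 + (608/3)*(-77) + (2/3)*(-5024)*(-77))) + 3141840 = (2*(-3*1444)/(136 - 3*1444) + (-1 - 46816/3 + 773696/3)) + 3141840 = (2*(-4332)/(136 - 4332) + 726877/3) + 3141840 = (2*(-4332)/(-4196) + 726877/3) + 3141840 = (2*(-4332)*(-1/4196) + 726877/3) + 3141840 = (2166/1049 + 726877/3) + 3141840 = 762500471/3147 + 3141840 = 10649870951/3147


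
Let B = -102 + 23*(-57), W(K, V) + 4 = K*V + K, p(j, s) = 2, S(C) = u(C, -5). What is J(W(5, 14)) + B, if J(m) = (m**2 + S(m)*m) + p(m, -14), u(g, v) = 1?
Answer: 3701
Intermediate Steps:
S(C) = 1
W(K, V) = -4 + K + K*V (W(K, V) = -4 + (K*V + K) = -4 + (K + K*V) = -4 + K + K*V)
B = -1413 (B = -102 - 1311 = -1413)
J(m) = 2 + m + m**2 (J(m) = (m**2 + 1*m) + 2 = (m**2 + m) + 2 = (m + m**2) + 2 = 2 + m + m**2)
J(W(5, 14)) + B = (2 + (-4 + 5 + 5*14) + (-4 + 5 + 5*14)**2) - 1413 = (2 + (-4 + 5 + 70) + (-4 + 5 + 70)**2) - 1413 = (2 + 71 + 71**2) - 1413 = (2 + 71 + 5041) - 1413 = 5114 - 1413 = 3701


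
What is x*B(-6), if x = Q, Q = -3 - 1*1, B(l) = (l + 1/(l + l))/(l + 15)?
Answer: 73/27 ≈ 2.7037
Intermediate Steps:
B(l) = (l + 1/(2*l))/(15 + l)
Q = -4 (Q = -3 - 1 = -4)
x = -4
x*B(-6) = -4*(½ + (-6)²)/((-6)*(15 - 6)) = -(-2)*(½ + 36)/(3*9) = -(-2)*73/(3*9*2) = -4*(-73/108) = 73/27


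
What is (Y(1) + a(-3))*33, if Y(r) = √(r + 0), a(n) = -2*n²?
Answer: -561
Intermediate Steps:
Y(r) = √r
(Y(1) + a(-3))*33 = (√1 - 2*(-3)²)*33 = (1 - 2*9)*33 = (1 - 18)*33 = -17*33 = -561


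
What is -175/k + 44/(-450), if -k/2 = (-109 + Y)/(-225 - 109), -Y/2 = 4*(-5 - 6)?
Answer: 313103/225 ≈ 1391.6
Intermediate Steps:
Y = 88 (Y = -8*(-5 - 6) = -8*(-11) = -2*(-44) = 88)
k = -21/167 (k = -2*(-109 + 88)/(-225 - 109) = -(-42)/(-334) = -(-42)*(-1)/334 = -2*21/334 = -21/167 ≈ -0.12575)
-175/k + 44/(-450) = -175/(-21/167) + 44/(-450) = -175*(-167/21) + 44*(-1/450) = 4175/3 - 22/225 = 313103/225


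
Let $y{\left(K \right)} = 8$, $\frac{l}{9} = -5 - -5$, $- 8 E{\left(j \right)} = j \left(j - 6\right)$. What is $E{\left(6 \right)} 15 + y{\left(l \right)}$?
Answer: $8$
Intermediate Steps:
$E{\left(j \right)} = - \frac{j \left(-6 + j\right)}{8}$ ($E{\left(j \right)} = - \frac{j \left(j - 6\right)}{8} = - \frac{j \left(-6 + j\right)}{8}$)
$l = 0$ ($l = 9 \left(-5 - -5\right) = 9 \left(-5 + 5\right) = 9 \cdot 0 = 0$)
$E{\left(6 \right)} 15 + y{\left(l \right)} = \frac{1}{8} \cdot 6 \left(6 - 6\right) 15 + 8 = \frac{1}{8} \cdot 6 \cdot 0 \cdot 15 + 8 = 0 \cdot 15 + 8 = 0 + 8 = 8$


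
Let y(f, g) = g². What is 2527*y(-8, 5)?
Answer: 63175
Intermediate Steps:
2527*y(-8, 5) = 2527*5² = 2527*25 = 63175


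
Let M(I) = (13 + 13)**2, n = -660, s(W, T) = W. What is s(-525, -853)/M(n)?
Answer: -525/676 ≈ -0.77663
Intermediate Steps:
M(I) = 676 (M(I) = 26**2 = 676)
s(-525, -853)/M(n) = -525/676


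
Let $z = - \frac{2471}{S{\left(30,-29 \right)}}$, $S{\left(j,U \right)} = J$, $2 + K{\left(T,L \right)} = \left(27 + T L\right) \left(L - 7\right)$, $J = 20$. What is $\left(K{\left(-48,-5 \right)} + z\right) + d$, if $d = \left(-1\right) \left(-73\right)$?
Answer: $- \frac{65131}{20} \approx -3256.6$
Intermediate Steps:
$K{\left(T,L \right)} = -2 + \left(-7 + L\right) \left(27 + L T\right)$ ($K{\left(T,L \right)} = -2 + \left(27 + T L\right) \left(L - 7\right) = -2 + \left(27 + L T\right) \left(-7 + L\right) = -2 + \left(-7 + L\right) \left(27 + L T\right)$)
$d = 73$
$S{\left(j,U \right)} = 20$
$z = - \frac{2471}{20} \approx -123.55$
$\left(K{\left(-48,-5 \right)} + z\right) + d = \left(\left(-191 + 27 \left(-5\right) - 48 \left(-5\right)^{2} - \left(-35\right) \left(-48\right)\right) - \frac{2471}{20}\right) + 73 = \left(\left(-191 - 135 - 1200 - 1680\right) - \frac{2471}{20}\right) + 73 = \left(-3206 - \frac{2471}{20}\right) + 73 = - \frac{66591}{20} + 73 = - \frac{65131}{20}$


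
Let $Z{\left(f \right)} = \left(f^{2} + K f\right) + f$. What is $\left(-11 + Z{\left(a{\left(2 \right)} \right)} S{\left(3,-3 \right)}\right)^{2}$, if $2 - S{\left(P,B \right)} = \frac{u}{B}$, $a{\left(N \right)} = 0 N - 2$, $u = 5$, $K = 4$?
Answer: $1089$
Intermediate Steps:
$a{\left(N \right)} = -2$ ($a{\left(N \right)} = 0 - 2 = -2$)
$S{\left(P,B \right)} = 2 - \frac{5}{B}$
$Z{\left(f \right)} = f^{2} + 5 f$ ($Z{\left(f \right)} = \left(f^{2} + 4 f\right) + f = f^{2} + 5 f$)
$\left(-11 + Z{\left(a{\left(2 \right)} \right)} S{\left(3,-3 \right)}\right)^{2} = \left(-11 + - 2 \left(5 - 2\right) \left(2 - \frac{5}{-3}\right)\right)^{2} = \left(-11 + \left(-2\right) 3 \left(2 - - \frac{5}{3}\right)\right)^{2} = \left(-11 - 6 \left(2 + \frac{5}{3}\right)\right)^{2} = \left(-11 - 22\right)^{2} = \left(-33\right)^{2} = 1089$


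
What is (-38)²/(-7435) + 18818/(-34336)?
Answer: -94746507/127644080 ≈ -0.74227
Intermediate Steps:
(-38)²/(-7435) + 18818/(-34336) = 1444*(-1/7435) + 18818*(-1/34336) = -1444/7435 - 9409/17168 = -94746507/127644080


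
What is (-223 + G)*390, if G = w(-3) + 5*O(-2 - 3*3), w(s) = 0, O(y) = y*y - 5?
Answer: 139230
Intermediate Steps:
O(y) = -5 + y² (O(y) = y² - 5 = -5 + y²)
G = 580 (G = 0 + 5*(-5 + (-2 - 3*3)²) = 0 + 5*(-5 + (-2 - 1*9)²) = 0 + 5*(-5 + (-2 - 9)²) = 0 + 5*(-5 + (-11)²) = 0 + 5*(-5 + 121) = 0 + 5*116 = 0 + 580 = 580)
(-223 + G)*390 = (-223 + 580)*390 = 357*390 = 139230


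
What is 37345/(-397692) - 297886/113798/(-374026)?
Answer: -8454319720771/90037914612732 ≈ -0.093897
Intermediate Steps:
37345/(-397692) - 297886/113798/(-374026) = 37345*(-1/397692) - 297886*1/113798*(-1/374026) = -37345/397692 - 148943/56899*(-1/374026) = -37345/397692 + 3169/452802242 = -8454319720771/90037914612732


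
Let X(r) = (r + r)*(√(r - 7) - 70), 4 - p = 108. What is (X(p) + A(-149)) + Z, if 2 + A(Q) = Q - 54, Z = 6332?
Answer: 20687 - 208*I*√111 ≈ 20687.0 - 2191.4*I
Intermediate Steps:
p = -104 (p = 4 - 1*108 = 4 - 108 = -104)
A(Q) = -56 + Q (A(Q) = -2 + (Q - 54) = -2 + (-54 + Q) = -56 + Q)
X(r) = 2*r*(-70 + √(-7 + r)) (X(r) = (2*r)*(√(-7 + r) - 70) = (2*r)*(-70 + √(-7 + r)) = 2*r*(-70 + √(-7 + r)))
(X(p) + A(-149)) + Z = (2*(-104)*(-70 + √(-7 - 104)) + (-56 - 149)) + 6332 = (2*(-104)*(-70 + √(-111)) - 205) + 6332 = (2*(-104)*(-70 + I*√111) - 205) + 6332 = ((14560 - 208*I*√111) - 205) + 6332 = (14355 - 208*I*√111) + 6332 = 20687 - 208*I*√111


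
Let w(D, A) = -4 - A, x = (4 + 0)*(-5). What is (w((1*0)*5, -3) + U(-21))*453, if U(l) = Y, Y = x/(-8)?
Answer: 1359/2 ≈ 679.50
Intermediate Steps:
x = -20 (x = 4*(-5) = -20)
Y = 5/2 (Y = -20/(-8) = -20*(-⅛) = 5/2 ≈ 2.5000)
U(l) = 5/2
(w((1*0)*5, -3) + U(-21))*453 = ((-4 - 1*(-3)) + 5/2)*453 = ((-4 + 3) + 5/2)*453 = (-1 + 5/2)*453 = (3/2)*453 = 1359/2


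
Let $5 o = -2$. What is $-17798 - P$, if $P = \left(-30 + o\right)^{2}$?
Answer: $- \frac{468054}{25} \approx -18722.0$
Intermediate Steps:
$o = - \frac{2}{5}$ ($o = \frac{1}{5} \left(-2\right) = - \frac{2}{5} \approx -0.4$)
$P = \frac{23104}{25}$ ($P = \left(-30 - \frac{2}{5}\right)^{2} = \left(- \frac{152}{5}\right)^{2} = \frac{23104}{25} \approx 924.16$)
$-17798 - P = -17798 - \frac{23104}{25} = - \frac{468054}{25}$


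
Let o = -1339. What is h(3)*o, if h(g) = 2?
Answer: -2678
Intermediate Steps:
h(3)*o = 2*(-1339) = -2678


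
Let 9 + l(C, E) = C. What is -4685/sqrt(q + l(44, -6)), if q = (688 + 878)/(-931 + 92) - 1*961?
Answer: 937*I*sqrt(40821545)/38924 ≈ 153.8*I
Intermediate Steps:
l(C, E) = -9 + C
q = -807845/839 (q = 1566/(-839) - 961 = 1566*(-1/839) - 961 = -1566/839 - 961 = -807845/839 ≈ -962.87)
-4685/sqrt(q + l(44, -6)) = -4685/sqrt(-807845/839 + (-9 + 44)) = -4685/sqrt(-807845/839 + 35) = -4685*(-I*sqrt(40821545)/194620) = -(-937)*I*sqrt(40821545)/38924 = 937*I*sqrt(40821545)/38924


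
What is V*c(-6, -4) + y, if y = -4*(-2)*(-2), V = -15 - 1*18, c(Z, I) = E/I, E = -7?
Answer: -295/4 ≈ -73.750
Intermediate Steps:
c(Z, I) = -7/I
V = -33 (V = -15 - 18 = -33)
y = -16 (y = 8*(-2) = -16)
V*c(-6, -4) + y = -(-231)/(-4) - 16 = -(-231)*(-1)/4 - 16 = -33*7/4 - 16 = -231/4 - 16 = -295/4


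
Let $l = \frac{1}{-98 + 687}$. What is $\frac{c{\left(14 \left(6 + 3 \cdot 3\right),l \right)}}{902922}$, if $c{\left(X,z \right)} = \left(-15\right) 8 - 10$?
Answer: $- \frac{65}{451461} \approx -0.00014398$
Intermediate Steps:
$l = \frac{1}{589} \approx 0.0016978$
$c{\left(X,z \right)} = -130$ ($c{\left(X,z \right)} = -120 - 10 = -130$)
$\frac{c{\left(14 \left(6 + 3 \cdot 3\right),l \right)}}{902922} = - \frac{130}{902922} = \left(-130\right) \frac{1}{902922} = - \frac{65}{451461}$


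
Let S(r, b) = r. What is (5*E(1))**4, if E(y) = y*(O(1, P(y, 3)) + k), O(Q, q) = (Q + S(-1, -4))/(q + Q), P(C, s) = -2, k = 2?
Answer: 10000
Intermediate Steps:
O(Q, q) = (-1 + Q)/(Q + q) (O(Q, q) = (Q - 1)/(q + Q) = (-1 + Q)/(Q + q))
E(y) = 2*y (E(y) = y*((-1 + 1)/(1 - 2) + 2) = y*(0/(-1) + 2) = y*(-1*0 + 2) = y*(0 + 2) = y*2 = 2*y)
(5*E(1))**4 = (5*(2*1))**4 = (5*2)**4 = 10**4 = 10000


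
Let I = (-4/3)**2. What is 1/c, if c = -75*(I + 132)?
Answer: -3/30100 ≈ -9.9668e-5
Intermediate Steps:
I = 16/9 (I = (-4*1/3)**2 = (-4/3)**2 = 16/9 ≈ 1.7778)
c = -30100/3 (c = -75*(16/9 + 132) = -75*1204/9 = -30100/3 ≈ -10033.)
1/c = 1/(-30100/3) = -3/30100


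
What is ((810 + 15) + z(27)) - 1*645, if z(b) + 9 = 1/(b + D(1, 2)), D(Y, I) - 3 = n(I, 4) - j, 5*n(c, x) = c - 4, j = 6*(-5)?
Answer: 50963/298 ≈ 171.02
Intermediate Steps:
j = -30
n(c, x) = -⅘ + c/5 (n(c, x) = (c - 4)/5 = (-4 + c)/5 = -⅘ + c/5)
D(Y, I) = 161/5 + I/5 (D(Y, I) = 3 + ((-⅘ + I/5) - 1*(-30)) = 3 + ((-⅘ + I/5) + 30) = 3 + (146/5 + I/5) = 161/5 + I/5)
z(b) = -9 + 1/(163/5 + b) (z(b) = -9 + 1/(b + (161/5 + (⅕)*2)) = -9 + 1/(b + (161/5 + ⅖)) = -9 + 1/(b + 163/5) = -9 + 1/(163/5 + b))
((810 + 15) + z(27)) - 1*645 = ((810 + 15) + (-1462 - 45*27)/(163 + 5*27)) - 1*645 = (825 + (-1462 - 1215)/(163 + 135)) - 645 = (825 - 2677/298) - 645 = 243173/298 - 645 = 50963/298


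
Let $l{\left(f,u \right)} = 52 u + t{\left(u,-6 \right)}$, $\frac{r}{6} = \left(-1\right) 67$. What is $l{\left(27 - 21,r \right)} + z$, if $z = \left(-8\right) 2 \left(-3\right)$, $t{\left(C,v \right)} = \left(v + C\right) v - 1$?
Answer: $-18409$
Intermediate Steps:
$r = -402$ ($r = 6 \left(\left(-1\right) 67\right) = 6 \left(-67\right) = -402$)
$t{\left(C,v \right)} = -1 + v \left(C + v\right)$ ($t{\left(C,v \right)} = \left(C + v\right) v - 1 = v \left(C + v\right) - 1 = -1 + v \left(C + v\right)$)
$l{\left(f,u \right)} = 35 + 46 u$ ($l{\left(f,u \right)} = 52 u + \left(-1 + \left(-6\right)^{2} + u \left(-6\right)\right) = 52 u - \left(-35 + 6 u\right) = 35 + 46 u$)
$z = 48$ ($z = \left(-16\right) \left(-3\right) = 48$)
$l{\left(27 - 21,r \right)} + z = \left(35 + 46 \left(-402\right)\right) + 48 = \left(35 - 18492\right) + 48 = -18457 + 48 = -18409$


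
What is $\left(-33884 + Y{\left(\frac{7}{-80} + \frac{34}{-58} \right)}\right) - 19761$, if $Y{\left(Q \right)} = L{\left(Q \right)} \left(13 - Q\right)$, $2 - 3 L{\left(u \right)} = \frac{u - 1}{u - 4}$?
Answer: $- \frac{4047877471031}{75467280} \approx -53638.0$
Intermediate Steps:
$L{\left(u \right)} = \frac{2}{3} - \frac{-1 + u}{3 \left(-4 + u\right)}$ ($L{\left(u \right)} = \frac{2}{3} - \frac{\left(u - 1\right) \frac{1}{u - 4}}{3} = \frac{2}{3} - \frac{\left(-1 + u\right) \frac{1}{-4 + u}}{3} = \frac{2}{3} - \frac{\frac{1}{-4 + u} \left(-1 + u\right)}{3} = \frac{2}{3} - \frac{-1 + u}{3 \left(-4 + u\right)}$)
$Y{\left(Q \right)} = \frac{\left(-7 + Q\right) \left(13 - Q\right)}{3 \left(-4 + Q\right)}$ ($Y{\left(Q \right)} = \frac{-7 + Q}{3 \left(-4 + Q\right)} \left(13 - Q\right) = \frac{\left(-7 + Q\right) \left(13 - Q\right)}{3 \left(-4 + Q\right)}$)
$\left(-33884 + Y{\left(\frac{7}{-80} + \frac{34}{-58} \right)}\right) - 19761 = \left(-33884 - \frac{\left(-13 + \left(\frac{7}{-80} + \frac{34}{-58}\right)\right) \left(-7 + \left(\frac{7}{-80} + \frac{34}{-58}\right)\right)}{-12 + 3 \left(\frac{7}{-80} + \frac{34}{-58}\right)}\right) - 19761 = \left(-33884 - \frac{\left(-13 + \left(7 \left(- \frac{1}{80}\right) + 34 \left(- \frac{1}{58}\right)\right)\right) \left(-7 + \left(7 \left(- \frac{1}{80}\right) + 34 \left(- \frac{1}{58}\right)\right)\right)}{-12 + 3 \left(7 \left(- \frac{1}{80}\right) + 34 \left(- \frac{1}{58}\right)\right)}\right) - 19761 = \left(-33884 - \frac{\left(-13 - \frac{1563}{2320}\right) \left(-7 - \frac{1563}{2320}\right)}{-12 + 3 \left(- \frac{7}{80} - \frac{17}{29}\right)}\right) - 19761 = \left(-33884 - \frac{\left(-13 - \frac{1563}{2320}\right) \left(-7 - \frac{1563}{2320}\right)}{-12 + 3 \left(- \frac{1563}{2320}\right)}\right) - 19761 = \left(-33884 - \frac{1}{-12 - \frac{4689}{2320}} \left(- \frac{31723}{2320}\right) \left(- \frac{17803}{2320}\right)\right) - 19761 = \left(-33884 - \frac{1}{- \frac{32529}{2320}} \left(- \frac{31723}{2320}\right) \left(- \frac{17803}{2320}\right)\right) - 19761 = \left(-33884 - \left(- \frac{2320}{32529}\right) \left(- \frac{31723}{2320}\right) \left(- \frac{17803}{2320}\right)\right) - 19761 = \left(-33884 + \frac{564764569}{75467280}\right) - 19761 = - \frac{2556568550951}{75467280} - 19761 = - \frac{4047877471031}{75467280}$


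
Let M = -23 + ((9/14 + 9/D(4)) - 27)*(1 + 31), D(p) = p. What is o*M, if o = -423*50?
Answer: 117615150/7 ≈ 1.6802e+7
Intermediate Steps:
o = -21150
M = -5561/7 (M = -23 + ((9/14 + 9/4) - 27)*(1 + 31) = -23 + ((9*(1/14) + 9*(1/4)) - 27)*32 = -23 + ((9/14 + 9/4) - 27)*32 = -23 + (81/28 - 27)*32 = -23 - 675/28*32 = -23 - 5400/7 = -5561/7 ≈ -794.43)
o*M = -21150*(-5561/7) = 117615150/7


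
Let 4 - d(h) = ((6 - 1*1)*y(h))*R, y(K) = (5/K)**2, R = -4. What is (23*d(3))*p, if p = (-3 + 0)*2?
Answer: -24656/3 ≈ -8218.7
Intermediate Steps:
y(K) = 25/K**2
p = -6 (p = -3*2 = -6)
d(h) = 4 + 500/h**2 (d(h) = 4 - (6 - 1*1)*(25/h**2)*(-4) = 4 - (6 - 1)*(25/h**2)*(-4) = 4 - 5*(25/h**2)*(-4) = 4 - 125/h**2*(-4) = 4 - (-500)/h**2 = 4 + 500/h**2)
(23*d(3))*p = (23*(4 + 500/3**2))*(-6) = (23*(4 + 500*(1/9)))*(-6) = (23*(4 + 500/9))*(-6) = (23*(536/9))*(-6) = (12328/9)*(-6) = -24656/3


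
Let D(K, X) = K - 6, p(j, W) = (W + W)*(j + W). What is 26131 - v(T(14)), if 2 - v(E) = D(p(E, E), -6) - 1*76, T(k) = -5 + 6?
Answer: 26051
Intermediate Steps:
T(k) = 1
p(j, W) = 2*W*(W + j) (p(j, W) = (2*W)*(W + j) = 2*W*(W + j))
D(K, X) = -6 + K
v(E) = 84 - 4*E**2 (v(E) = 2 - ((-6 + 2*E*(E + E)) - 1*76) = 2 - ((-6 + 2*E*(2*E)) - 76) = 2 - ((-6 + 4*E**2) - 76) = 2 - (-82 + 4*E**2) = 2 + (82 - 4*E**2) = 84 - 4*E**2)
26131 - v(T(14)) = 26131 - (84 - 4*1**2) = 26131 - (84 - 4*1) = 26131 - (84 - 4) = 26131 - 1*80 = 26131 - 80 = 26051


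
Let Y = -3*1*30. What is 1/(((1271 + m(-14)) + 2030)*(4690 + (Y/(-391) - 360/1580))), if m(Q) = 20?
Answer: 30889/481111549722 ≈ 6.4203e-8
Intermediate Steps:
Y = -90 (Y = -3*30 = -90)
1/(((1271 + m(-14)) + 2030)*(4690 + (Y/(-391) - 360/1580))) = 1/(((1271 + 20) + 2030)*(4690 + (-90/(-391) - 360/1580))) = 1/((1291 + 2030)*(4690 + (-90*(-1/391) - 360*1/1580))) = 1/(3321*(4690 + (90/391 - 18/79))) = 1/(3321*(4690 + 72/30889)) = 1/(3321*(144869482/30889)) = 1/(481111549722/30889) = 30889/481111549722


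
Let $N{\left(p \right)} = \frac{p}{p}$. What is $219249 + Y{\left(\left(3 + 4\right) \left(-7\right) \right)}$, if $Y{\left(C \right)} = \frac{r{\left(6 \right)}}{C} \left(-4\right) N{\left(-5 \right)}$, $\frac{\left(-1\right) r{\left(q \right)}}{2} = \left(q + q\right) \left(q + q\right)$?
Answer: $\frac{10742049}{49} \approx 2.1923 \cdot 10^{5}$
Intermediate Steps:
$N{\left(p \right)} = 1$
$r{\left(q \right)} = - 8 q^{2}$ ($r{\left(q \right)} = - 2 \left(q + q\right) \left(q + q\right) = - 2 \cdot 2 q 2 q = - 2 \cdot 4 q^{2} = - 8 q^{2}$)
$Y{\left(C \right)} = \frac{1152}{C}$ ($Y{\left(C \right)} = \frac{\left(-8\right) 6^{2}}{C} \left(-4\right) 1 = \frac{\left(-8\right) 36}{C} \left(-4\right) 1 = - \frac{288}{C} \left(-4\right) 1 = \frac{1152}{C} 1 = \frac{1152}{C}$)
$219249 + Y{\left(\left(3 + 4\right) \left(-7\right) \right)} = 219249 + \frac{1152}{\left(3 + 4\right) \left(-7\right)} = 219249 + \frac{1152}{7 \left(-7\right)} = 219249 + \frac{1152}{-49} = 219249 + 1152 \left(- \frac{1}{49}\right) = 219249 - \frac{1152}{49} = \frac{10742049}{49}$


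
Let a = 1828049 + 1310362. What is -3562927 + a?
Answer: -424516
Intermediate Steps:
a = 3138411
-3562927 + a = -3562927 + 3138411 = -424516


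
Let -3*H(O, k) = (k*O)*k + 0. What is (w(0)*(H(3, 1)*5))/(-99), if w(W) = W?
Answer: 0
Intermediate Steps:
H(O, k) = -O*k²/3 (H(O, k) = -((k*O)*k + 0)/3 = -((O*k)*k + 0)/3 = -(O*k² + 0)/3 = -O*k²/3)
(w(0)*(H(3, 1)*5))/(-99) = (0*(-⅓*3*1²*5))/(-99) = (0*(-⅓*3*1*5))*(-1/99) = (0*(-1*5))*(-1/99) = (0*(-5))*(-1/99) = 0*(-1/99) = 0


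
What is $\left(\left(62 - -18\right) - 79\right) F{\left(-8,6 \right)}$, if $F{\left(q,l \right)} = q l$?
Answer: $-48$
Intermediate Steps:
$F{\left(q,l \right)} = l q$
$\left(\left(62 - -18\right) - 79\right) F{\left(-8,6 \right)} = \left(\left(62 - -18\right) - 79\right) 6 \left(-8\right) = \left(\left(62 + 18\right) - 79\right) \left(-48\right) = \left(80 - 79\right) \left(-48\right) = 1 \left(-48\right) = -48$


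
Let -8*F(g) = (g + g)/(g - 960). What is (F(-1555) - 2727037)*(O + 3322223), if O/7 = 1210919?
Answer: -16184212762868320/503 ≈ -3.2175e+13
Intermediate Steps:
O = 8476433 (O = 7*1210919 = 8476433)
F(g) = -g/(4*(-960 + g)) (F(g) = -(g + g)/(8*(g - 960)) = -2*g/(8*(-960 + g)) = -g/(4*(-960 + g)))
(F(-1555) - 2727037)*(O + 3322223) = (-1*(-1555)/(-3840 + 4*(-1555)) - 2727037)*(8476433 + 3322223) = (-1*(-1555)/(-3840 - 6220) - 2727037)*11798656 = (-1*(-1555)/(-10060) - 2727037)*11798656 = (-1*(-1555)*(-1/10060) - 2727037)*11798656 = (-311/2012 - 2727037)*11798656 = -5486798755/2012*11798656 = -16184212762868320/503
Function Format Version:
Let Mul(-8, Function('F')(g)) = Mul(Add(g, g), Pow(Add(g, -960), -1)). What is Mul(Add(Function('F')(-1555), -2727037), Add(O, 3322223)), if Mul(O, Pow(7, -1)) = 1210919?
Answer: Rational(-16184212762868320, 503) ≈ -3.2175e+13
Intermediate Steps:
O = 8476433 (O = Mul(7, 1210919) = 8476433)
Function('F')(g) = Mul(Rational(-1, 4), g, Pow(Add(-960, g), -1)) (Function('F')(g) = Mul(Rational(-1, 8), Mul(Add(g, g), Pow(Add(g, -960), -1))) = Mul(Rational(-1, 8), Mul(Mul(2, g), Pow(Add(-960, g), -1))) = Mul(Rational(-1, 8), Mul(2, g, Pow(Add(-960, g), -1))) = Mul(Rational(-1, 4), g, Pow(Add(-960, g), -1)))
Mul(Add(Function('F')(-1555), -2727037), Add(O, 3322223)) = Mul(Add(Mul(-1, -1555, Pow(Add(-3840, Mul(4, -1555)), -1)), -2727037), Add(8476433, 3322223)) = Mul(Add(Mul(-1, -1555, Pow(Add(-3840, -6220), -1)), -2727037), 11798656) = Mul(Add(Mul(-1, -1555, Pow(-10060, -1)), -2727037), 11798656) = Mul(Add(Mul(-1, -1555, Rational(-1, 10060)), -2727037), 11798656) = Mul(Add(Rational(-311, 2012), -2727037), 11798656) = Mul(Rational(-5486798755, 2012), 11798656) = Rational(-16184212762868320, 503)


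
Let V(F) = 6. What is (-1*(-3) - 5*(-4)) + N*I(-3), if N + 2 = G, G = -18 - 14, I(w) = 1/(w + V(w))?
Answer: 35/3 ≈ 11.667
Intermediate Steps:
I(w) = 1/(6 + w) (I(w) = 1/(w + 6) = 1/(6 + w))
G = -32
N = -34 (N = -2 - 32 = -34)
(-1*(-3) - 5*(-4)) + N*I(-3) = (-1*(-3) - 5*(-4)) - 34/(6 - 3) = (3 + 20) - 34/3 = 23 - 34*1/3 = 23 - 34/3 = 35/3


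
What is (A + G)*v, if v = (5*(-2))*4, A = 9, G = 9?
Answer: -720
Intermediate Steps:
v = -40 (v = -10*4 = -40)
(A + G)*v = (9 + 9)*(-40) = 18*(-40) = -720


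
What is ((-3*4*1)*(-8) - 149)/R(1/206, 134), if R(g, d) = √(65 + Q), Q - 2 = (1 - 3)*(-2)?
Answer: -53*√71/71 ≈ -6.2899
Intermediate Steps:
Q = 6 (Q = 2 + (1 - 3)*(-2) = 2 - 2*(-2) = 2 + 4 = 6)
R(g, d) = √71 (R(g, d) = √(65 + 6) = √71)
((-3*4*1)*(-8) - 149)/R(1/206, 134) = ((-3*4*1)*(-8) - 149)/(√71) = (-12*1*(-8) - 149)*(√71/71) = (-12*(-8) - 149)*(√71/71) = (96 - 149)*(√71/71) = -53*√71/71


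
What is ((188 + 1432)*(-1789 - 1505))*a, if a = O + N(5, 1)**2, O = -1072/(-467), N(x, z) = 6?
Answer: -95434031520/467 ≈ -2.0436e+8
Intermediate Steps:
O = 1072/467 (O = -1072*(-1/467) = 1072/467 ≈ 2.2955)
a = 17884/467 (a = 1072/467 + 6**2 = 1072/467 + 36 = 17884/467 ≈ 38.296)
((188 + 1432)*(-1789 - 1505))*a = ((188 + 1432)*(-1789 - 1505))*(17884/467) = (1620*(-3294))*(17884/467) = -5336280*17884/467 = -95434031520/467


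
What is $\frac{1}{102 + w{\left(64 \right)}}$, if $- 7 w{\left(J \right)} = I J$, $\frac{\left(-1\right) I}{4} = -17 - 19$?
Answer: $- \frac{7}{8502} \approx -0.00082334$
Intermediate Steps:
$I = 144$ ($I = - 4 \left(-17 - 19\right) = \left(-4\right) \left(-36\right) = 144$)
$w{\left(J \right)} = - \frac{144 J}{7}$
$\frac{1}{102 + w{\left(64 \right)}} = \frac{1}{102 - \frac{9216}{7}} = \frac{1}{- \frac{8502}{7}} = - \frac{7}{8502}$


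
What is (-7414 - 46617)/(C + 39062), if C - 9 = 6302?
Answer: -54031/45373 ≈ -1.1908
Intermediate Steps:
C = 6311 (C = 9 + 6302 = 6311)
(-7414 - 46617)/(C + 39062) = (-7414 - 46617)/(6311 + 39062) = -54031/45373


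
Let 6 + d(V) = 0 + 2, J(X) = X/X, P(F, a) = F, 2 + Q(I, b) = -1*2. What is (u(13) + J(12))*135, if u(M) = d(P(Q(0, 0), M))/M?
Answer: 1215/13 ≈ 93.462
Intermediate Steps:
Q(I, b) = -4 (Q(I, b) = -2 - 1*2 = -2 - 2 = -4)
J(X) = 1
d(V) = -4 (d(V) = -6 + (0 + 2) = -6 + 2 = -4)
u(M) = -4/M
(u(13) + J(12))*135 = (-4/13 + 1)*135 = (9/13)*135 = 1215/13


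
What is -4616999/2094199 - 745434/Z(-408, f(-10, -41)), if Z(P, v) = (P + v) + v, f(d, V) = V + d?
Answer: 259788744646/178006915 ≈ 1459.4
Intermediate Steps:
Z(P, v) = P + 2*v
-4616999/2094199 - 745434/Z(-408, f(-10, -41)) = -4616999/2094199 - 745434/(-408 + 2*(-41 - 10)) = -4616999*1/2094199 - 745434/(-408 + 2*(-51)) = -4616999/2094199 - 745434/(-408 - 102) = -4616999/2094199 - 745434/(-510) = -4616999/2094199 - 745434*(-1/510) = -4616999/2094199 + 124239/85 = 259788744646/178006915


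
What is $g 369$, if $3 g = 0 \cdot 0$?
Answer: $0$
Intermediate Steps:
$g = 0$ ($g = \frac{0 \cdot 0}{3} = \frac{1}{3} \cdot 0 = 0$)
$g 369 = 0 \cdot 369 = 0$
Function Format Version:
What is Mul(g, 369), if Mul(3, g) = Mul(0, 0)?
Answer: 0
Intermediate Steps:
g = 0 (g = Mul(Rational(1, 3), Mul(0, 0)) = Mul(Rational(1, 3), 0) = 0)
Mul(g, 369) = Mul(0, 369) = 0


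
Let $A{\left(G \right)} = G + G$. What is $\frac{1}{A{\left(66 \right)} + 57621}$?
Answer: $\frac{1}{57753} \approx 1.7315 \cdot 10^{-5}$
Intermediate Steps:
$A{\left(G \right)} = 2 G$
$\frac{1}{A{\left(66 \right)} + 57621} = \frac{1}{2 \cdot 66 + 57621} = \frac{1}{132 + 57621} = \frac{1}{57753}$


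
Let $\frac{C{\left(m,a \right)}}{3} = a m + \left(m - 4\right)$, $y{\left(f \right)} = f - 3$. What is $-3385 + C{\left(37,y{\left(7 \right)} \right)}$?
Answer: $-2842$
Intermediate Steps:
$y{\left(f \right)} = -3 + f$
$C{\left(m,a \right)} = -12 + 3 m + 3 a m$ ($C{\left(m,a \right)} = 3 \left(a m + \left(m - 4\right)\right) = 3 \left(a m + \left(-4 + m\right)\right) = 3 \left(-4 + m + a m\right) = -12 + 3 m + 3 a m$)
$-3385 + C{\left(37,y{\left(7 \right)} \right)} = -3385 + \left(-12 + 3 \cdot 37 + 3 \left(-3 + 7\right) 37\right) = -3385 + \left(-12 + 111 + 3 \cdot 4 \cdot 37\right) = -3385 + \left(-12 + 111 + 444\right) = -3385 + 543 = -2842$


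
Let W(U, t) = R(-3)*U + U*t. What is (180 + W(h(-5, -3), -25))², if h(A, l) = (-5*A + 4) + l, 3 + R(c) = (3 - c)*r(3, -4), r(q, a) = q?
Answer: 6400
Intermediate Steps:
R(c) = 6 - 3*c (R(c) = -3 + (3 - c)*3 = -3 + (9 - 3*c) = 6 - 3*c)
h(A, l) = 4 + l - 5*A (h(A, l) = (4 - 5*A) + l = 4 + l - 5*A)
W(U, t) = 15*U + U*t (W(U, t) = (6 - 3*(-3))*U + U*t = (6 + 9)*U + U*t = 15*U + U*t)
(180 + W(h(-5, -3), -25))² = (180 + (4 - 3 - 5*(-5))*(15 - 25))² = (180 + (4 - 3 + 25)*(-10))² = (180 + 26*(-10))² = (180 - 260)² = (-80)² = 6400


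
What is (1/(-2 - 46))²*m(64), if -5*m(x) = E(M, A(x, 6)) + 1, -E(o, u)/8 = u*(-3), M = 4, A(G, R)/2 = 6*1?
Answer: -289/11520 ≈ -0.025087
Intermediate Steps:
A(G, R) = 12 (A(G, R) = 2*(6*1) = 2*6 = 12)
E(o, u) = 24*u (E(o, u) = -8*u*(-3) = -(-24)*u = 24*u)
m(x) = -289/5 (m(x) = -(24*12 + 1)/5 = -(288 + 1)/5 = -⅕*289 = -289/5)
(1/(-2 - 46))²*m(64) = (1/(-2 - 46))²*(-289/5) = (1/(-48))²*(-289/5) = (-1/48)²*(-289/5) = (1/2304)*(-289/5) = -289/11520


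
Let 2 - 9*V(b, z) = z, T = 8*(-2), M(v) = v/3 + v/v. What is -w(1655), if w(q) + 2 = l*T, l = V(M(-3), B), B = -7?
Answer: 18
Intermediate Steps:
M(v) = 1 + v/3 (M(v) = v*(⅓) + 1 = v/3 + 1 = 1 + v/3)
T = -16
V(b, z) = 2/9 - z/9
l = 1 (l = 2/9 - ⅑*(-7) = 2/9 + 7/9 = 1)
w(q) = -18 (w(q) = -2 + 1*(-16) = -2 - 16 = -18)
-w(1655) = -1*(-18) = 18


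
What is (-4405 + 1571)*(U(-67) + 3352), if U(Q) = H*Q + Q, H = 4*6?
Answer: -4752618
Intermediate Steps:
H = 24
U(Q) = 25*Q (U(Q) = 24*Q + Q = 25*Q)
(-4405 + 1571)*(U(-67) + 3352) = (-4405 + 1571)*(25*(-67) + 3352) = -2834*(-1675 + 3352) = -2834*1677 = -4752618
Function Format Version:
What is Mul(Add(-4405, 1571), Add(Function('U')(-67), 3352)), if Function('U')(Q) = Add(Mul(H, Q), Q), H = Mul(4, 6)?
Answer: -4752618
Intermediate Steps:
H = 24
Function('U')(Q) = Mul(25, Q) (Function('U')(Q) = Add(Mul(24, Q), Q) = Mul(25, Q))
Mul(Add(-4405, 1571), Add(Function('U')(-67), 3352)) = Mul(Add(-4405, 1571), Add(Mul(25, -67), 3352)) = Mul(-2834, Add(-1675, 3352)) = Mul(-2834, 1677) = -4752618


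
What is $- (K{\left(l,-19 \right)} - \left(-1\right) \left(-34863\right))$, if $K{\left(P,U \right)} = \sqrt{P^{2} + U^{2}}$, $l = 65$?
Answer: $34863 - \sqrt{4586} \approx 34795.0$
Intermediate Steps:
$- (K{\left(l,-19 \right)} - \left(-1\right) \left(-34863\right)) = - (\sqrt{65^{2} + \left(-19\right)^{2}} - \left(-1\right) \left(-34863\right)) = - (\sqrt{4225 + 361} - 34863) = - (\sqrt{4586} - 34863) = - (-34863 + \sqrt{4586}) = 34863 - \sqrt{4586}$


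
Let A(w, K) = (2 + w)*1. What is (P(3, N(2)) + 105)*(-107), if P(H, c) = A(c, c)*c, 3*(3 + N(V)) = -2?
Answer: -107000/9 ≈ -11889.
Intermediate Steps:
A(w, K) = 2 + w
N(V) = -11/3 (N(V) = -3 + (1/3)*(-2) = -3 - 2/3 = -11/3)
P(H, c) = c*(2 + c) (P(H, c) = (2 + c)*c = c*(2 + c))
(P(3, N(2)) + 105)*(-107) = (-11*(2 - 11/3)/3 + 105)*(-107) = (-11/3*(-5/3) + 105)*(-107) = (55/9 + 105)*(-107) = (1000/9)*(-107) = -107000/9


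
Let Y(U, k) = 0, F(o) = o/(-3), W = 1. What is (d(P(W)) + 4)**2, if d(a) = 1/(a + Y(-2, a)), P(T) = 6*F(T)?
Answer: 49/4 ≈ 12.250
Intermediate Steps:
F(o) = -o/3 (F(o) = o*(-1/3) = -o/3)
P(T) = -2*T (P(T) = 6*(-T/3) = -2*T)
d(a) = 1/a (d(a) = 1/(a + 0) = 1/a)
(d(P(W)) + 4)**2 = (1/(-2*1) + 4)**2 = (1/(-2) + 4)**2 = (-1/2 + 4)**2 = (7/2)**2 = 49/4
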